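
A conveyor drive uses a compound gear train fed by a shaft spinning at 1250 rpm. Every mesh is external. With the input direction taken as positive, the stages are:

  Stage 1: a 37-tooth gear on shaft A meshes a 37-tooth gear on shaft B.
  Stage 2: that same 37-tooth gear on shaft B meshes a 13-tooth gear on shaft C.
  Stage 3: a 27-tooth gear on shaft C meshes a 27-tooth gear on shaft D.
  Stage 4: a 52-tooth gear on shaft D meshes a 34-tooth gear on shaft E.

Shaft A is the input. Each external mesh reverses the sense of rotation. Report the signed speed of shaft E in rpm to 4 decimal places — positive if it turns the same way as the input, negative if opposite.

Stage 1 [37T→37T]: ω = 1250.0000×37/37 = 1250.0000 rpm, dir flips to −; running = −1250.0000
Stage 2 [37T→13T]: ω = 1250.0000×37/13 = 3557.6923 rpm, dir flips to +; running = +3557.6923
Stage 3 [27T→27T]: ω = 3557.6923×27/27 = 3557.6923 rpm, dir flips to −; running = −3557.6923
Stage 4 [52T→34T]: ω = 3557.6923×52/34 = 5441.1765 rpm, dir flips to +; running = +5441.1765

+5441.1765 rpm (same as input, |ω| = 5441.1765 rpm)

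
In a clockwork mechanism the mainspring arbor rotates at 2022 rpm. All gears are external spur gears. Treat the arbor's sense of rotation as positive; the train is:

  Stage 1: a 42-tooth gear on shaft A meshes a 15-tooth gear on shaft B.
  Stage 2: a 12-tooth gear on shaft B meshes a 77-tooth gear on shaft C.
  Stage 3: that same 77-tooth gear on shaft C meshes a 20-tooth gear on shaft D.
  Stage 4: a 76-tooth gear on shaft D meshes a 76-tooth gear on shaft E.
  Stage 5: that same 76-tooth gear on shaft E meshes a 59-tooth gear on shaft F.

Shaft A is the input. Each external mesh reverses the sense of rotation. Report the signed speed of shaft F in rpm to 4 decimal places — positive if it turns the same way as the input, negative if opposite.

-4375.7451 rpm (opposite to input, |ω| = 4375.7451 rpm)

Stage 1 [42T→15T]: ω = 2022.0000×42/15 = 5661.6000 rpm, dir flips to −; running = −5661.6000
Stage 2 [12T→77T]: ω = 5661.6000×12/77 = 882.3273 rpm, dir flips to +; running = +882.3273
Stage 3 [77T→20T]: ω = 882.3273×77/20 = 3396.9600 rpm, dir flips to −; running = −3396.9600
Stage 4 [76T→76T]: ω = 3396.9600×76/76 = 3396.9600 rpm, dir flips to +; running = +3396.9600
Stage 5 [76T→59T]: ω = 3396.9600×76/59 = 4375.7451 rpm, dir flips to −; running = −4375.7451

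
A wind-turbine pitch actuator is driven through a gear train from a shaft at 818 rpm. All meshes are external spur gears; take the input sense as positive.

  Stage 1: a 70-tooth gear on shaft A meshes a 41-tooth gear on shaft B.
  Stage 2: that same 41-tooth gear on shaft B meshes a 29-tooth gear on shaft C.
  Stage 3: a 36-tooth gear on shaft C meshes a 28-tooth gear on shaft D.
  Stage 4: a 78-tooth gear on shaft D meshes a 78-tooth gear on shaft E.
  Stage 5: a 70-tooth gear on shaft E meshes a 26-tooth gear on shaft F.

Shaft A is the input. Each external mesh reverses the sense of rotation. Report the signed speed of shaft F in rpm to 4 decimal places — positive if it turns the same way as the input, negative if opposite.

Stage 1 [70T→41T]: ω = 818.0000×70/41 = 1396.5854 rpm, dir flips to −; running = −1396.5854
Stage 2 [41T→29T]: ω = 1396.5854×41/29 = 1974.4828 rpm, dir flips to +; running = +1974.4828
Stage 3 [36T→28T]: ω = 1974.4828×36/28 = 2538.6207 rpm, dir flips to −; running = −2538.6207
Stage 4 [78T→78T]: ω = 2538.6207×78/78 = 2538.6207 rpm, dir flips to +; running = +2538.6207
Stage 5 [70T→26T]: ω = 2538.6207×70/26 = 6834.7480 rpm, dir flips to −; running = −6834.7480

-6834.7480 rpm (opposite to input, |ω| = 6834.7480 rpm)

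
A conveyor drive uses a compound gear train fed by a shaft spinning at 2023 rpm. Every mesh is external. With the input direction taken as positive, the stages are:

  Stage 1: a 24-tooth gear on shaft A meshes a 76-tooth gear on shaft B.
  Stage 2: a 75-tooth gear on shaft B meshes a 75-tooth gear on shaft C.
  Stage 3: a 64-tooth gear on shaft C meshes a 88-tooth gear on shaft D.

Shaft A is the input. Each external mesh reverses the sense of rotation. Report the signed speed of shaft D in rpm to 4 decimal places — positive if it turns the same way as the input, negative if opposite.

-464.6124 rpm (opposite to input, |ω| = 464.6124 rpm)

Stage 1 [24T→76T]: ω = 2023.0000×24/76 = 638.8421 rpm, dir flips to −; running = −638.8421
Stage 2 [75T→75T]: ω = 638.8421×75/75 = 638.8421 rpm, dir flips to +; running = +638.8421
Stage 3 [64T→88T]: ω = 638.8421×64/88 = 464.6124 rpm, dir flips to −; running = −464.6124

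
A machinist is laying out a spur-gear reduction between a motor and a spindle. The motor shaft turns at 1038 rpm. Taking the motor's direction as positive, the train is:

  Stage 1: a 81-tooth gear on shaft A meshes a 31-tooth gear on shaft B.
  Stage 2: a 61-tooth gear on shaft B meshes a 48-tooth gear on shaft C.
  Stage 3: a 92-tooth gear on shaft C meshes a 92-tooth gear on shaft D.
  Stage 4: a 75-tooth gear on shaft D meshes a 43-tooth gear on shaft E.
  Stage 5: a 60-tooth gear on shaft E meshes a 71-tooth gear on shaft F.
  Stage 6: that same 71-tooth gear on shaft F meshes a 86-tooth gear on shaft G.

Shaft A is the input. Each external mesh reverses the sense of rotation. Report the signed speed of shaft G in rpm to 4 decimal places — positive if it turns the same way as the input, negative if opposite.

Stage 1 [81T→31T]: ω = 1038.0000×81/31 = 2712.1935 rpm, dir flips to −; running = −2712.1935
Stage 2 [61T→48T]: ω = 2712.1935×61/48 = 3446.7460 rpm, dir flips to +; running = +3446.7460
Stage 3 [92T→92T]: ω = 3446.7460×92/92 = 3446.7460 rpm, dir flips to −; running = −3446.7460
Stage 4 [75T→43T]: ω = 3446.7460×75/43 = 6011.7662 rpm, dir flips to +; running = +6011.7662
Stage 5 [60T→71T]: ω = 6011.7662×60/71 = 5080.3658 rpm, dir flips to −; running = −5080.3658
Stage 6 [71T→86T]: ω = 5080.3658×71/86 = 4194.2555 rpm, dir flips to +; running = +4194.2555

+4194.2555 rpm (same as input, |ω| = 4194.2555 rpm)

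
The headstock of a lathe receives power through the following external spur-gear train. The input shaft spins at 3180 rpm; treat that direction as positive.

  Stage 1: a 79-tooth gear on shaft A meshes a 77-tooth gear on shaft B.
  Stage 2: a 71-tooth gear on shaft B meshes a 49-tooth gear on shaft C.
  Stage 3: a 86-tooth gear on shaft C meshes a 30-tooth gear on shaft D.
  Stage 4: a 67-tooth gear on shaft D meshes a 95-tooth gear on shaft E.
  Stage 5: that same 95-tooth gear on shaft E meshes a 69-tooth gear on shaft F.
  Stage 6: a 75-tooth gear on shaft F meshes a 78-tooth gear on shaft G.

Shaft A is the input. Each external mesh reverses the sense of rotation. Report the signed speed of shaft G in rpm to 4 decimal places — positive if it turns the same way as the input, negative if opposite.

Stage 1 [79T→77T]: ω = 3180.0000×79/77 = 3262.5974 rpm, dir flips to −; running = −3262.5974
Stage 2 [71T→49T]: ω = 3262.5974×71/49 = 4727.4371 rpm, dir flips to +; running = +4727.4371
Stage 3 [86T→30T]: ω = 4727.4371×86/30 = 13551.9862 rpm, dir flips to −; running = −13551.9862
Stage 4 [67T→95T]: ω = 13551.9862×67/95 = 9557.7166 rpm, dir flips to +; running = +9557.7166
Stage 5 [95T→69T]: ω = 9557.7166×95/69 = 13159.1750 rpm, dir flips to −; running = −13159.1750
Stage 6 [75T→78T]: ω = 13159.1750×75/78 = 12653.0529 rpm, dir flips to +; running = +12653.0529

+12653.0529 rpm (same as input, |ω| = 12653.0529 rpm)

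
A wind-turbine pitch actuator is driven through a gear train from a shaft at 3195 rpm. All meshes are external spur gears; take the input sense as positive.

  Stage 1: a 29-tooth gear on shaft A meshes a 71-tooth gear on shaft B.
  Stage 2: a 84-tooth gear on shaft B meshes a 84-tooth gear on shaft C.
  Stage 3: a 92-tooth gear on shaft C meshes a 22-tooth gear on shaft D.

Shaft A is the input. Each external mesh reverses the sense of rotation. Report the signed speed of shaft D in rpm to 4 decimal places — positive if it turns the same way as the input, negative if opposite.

-5457.2727 rpm (opposite to input, |ω| = 5457.2727 rpm)

Stage 1 [29T→71T]: ω = 3195.0000×29/71 = 1305.0000 rpm, dir flips to −; running = −1305.0000
Stage 2 [84T→84T]: ω = 1305.0000×84/84 = 1305.0000 rpm, dir flips to +; running = +1305.0000
Stage 3 [92T→22T]: ω = 1305.0000×92/22 = 5457.2727 rpm, dir flips to −; running = −5457.2727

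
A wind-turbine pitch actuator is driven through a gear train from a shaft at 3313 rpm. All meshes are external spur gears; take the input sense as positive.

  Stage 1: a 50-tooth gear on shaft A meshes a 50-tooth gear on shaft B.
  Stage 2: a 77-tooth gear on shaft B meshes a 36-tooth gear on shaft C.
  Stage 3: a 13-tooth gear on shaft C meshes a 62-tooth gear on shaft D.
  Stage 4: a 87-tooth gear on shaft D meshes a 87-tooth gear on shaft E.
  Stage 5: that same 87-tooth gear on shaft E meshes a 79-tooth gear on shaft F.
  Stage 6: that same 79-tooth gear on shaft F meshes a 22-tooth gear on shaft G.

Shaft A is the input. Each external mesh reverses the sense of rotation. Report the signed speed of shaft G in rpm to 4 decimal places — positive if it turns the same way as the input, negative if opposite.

Stage 1 [50T→50T]: ω = 3313.0000×50/50 = 3313.0000 rpm, dir flips to −; running = −3313.0000
Stage 2 [77T→36T]: ω = 3313.0000×77/36 = 7086.1389 rpm, dir flips to +; running = +7086.1389
Stage 3 [13T→62T]: ω = 7086.1389×13/62 = 1485.8033 rpm, dir flips to −; running = −1485.8033
Stage 4 [87T→87T]: ω = 1485.8033×87/87 = 1485.8033 rpm, dir flips to +; running = +1485.8033
Stage 5 [87T→79T]: ω = 1485.8033×87/79 = 1636.2644 rpm, dir flips to −; running = −1636.2644
Stage 6 [79T→22T]: ω = 1636.2644×79/22 = 5875.6767 rpm, dir flips to +; running = +5875.6767

+5875.6767 rpm (same as input, |ω| = 5875.6767 rpm)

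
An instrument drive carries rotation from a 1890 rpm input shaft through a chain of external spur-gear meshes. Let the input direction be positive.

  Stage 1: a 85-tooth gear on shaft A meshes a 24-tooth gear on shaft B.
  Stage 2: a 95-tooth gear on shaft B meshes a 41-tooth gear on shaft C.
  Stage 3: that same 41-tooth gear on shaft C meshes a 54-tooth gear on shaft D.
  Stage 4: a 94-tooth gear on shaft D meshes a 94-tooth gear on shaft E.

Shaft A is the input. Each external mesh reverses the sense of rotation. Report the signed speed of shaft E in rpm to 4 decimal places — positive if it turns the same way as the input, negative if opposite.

+11776.0417 rpm (same as input, |ω| = 11776.0417 rpm)

Stage 1 [85T→24T]: ω = 1890.0000×85/24 = 6693.7500 rpm, dir flips to −; running = −6693.7500
Stage 2 [95T→41T]: ω = 6693.7500×95/41 = 15509.9085 rpm, dir flips to +; running = +15509.9085
Stage 3 [41T→54T]: ω = 15509.9085×41/54 = 11776.0417 rpm, dir flips to −; running = −11776.0417
Stage 4 [94T→94T]: ω = 11776.0417×94/94 = 11776.0417 rpm, dir flips to +; running = +11776.0417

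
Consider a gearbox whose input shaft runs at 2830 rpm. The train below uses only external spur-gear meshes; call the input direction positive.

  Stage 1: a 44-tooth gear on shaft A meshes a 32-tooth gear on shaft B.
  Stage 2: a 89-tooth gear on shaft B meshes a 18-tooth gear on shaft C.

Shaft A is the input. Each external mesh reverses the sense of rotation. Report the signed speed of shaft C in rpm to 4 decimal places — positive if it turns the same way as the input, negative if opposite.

Stage 1 [44T→32T]: ω = 2830.0000×44/32 = 3891.2500 rpm, dir flips to −; running = −3891.2500
Stage 2 [89T→18T]: ω = 3891.2500×89/18 = 19240.0694 rpm, dir flips to +; running = +19240.0694

+19240.0694 rpm (same as input, |ω| = 19240.0694 rpm)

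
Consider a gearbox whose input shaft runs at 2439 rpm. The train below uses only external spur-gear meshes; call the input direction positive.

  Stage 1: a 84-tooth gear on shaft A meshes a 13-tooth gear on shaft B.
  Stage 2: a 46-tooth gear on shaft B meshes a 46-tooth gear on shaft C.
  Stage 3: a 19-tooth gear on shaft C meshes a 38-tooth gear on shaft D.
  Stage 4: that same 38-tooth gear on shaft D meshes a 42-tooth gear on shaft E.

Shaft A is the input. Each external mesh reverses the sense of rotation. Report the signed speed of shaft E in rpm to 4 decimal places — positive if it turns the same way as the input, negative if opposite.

+7129.3846 rpm (same as input, |ω| = 7129.3846 rpm)

Stage 1 [84T→13T]: ω = 2439.0000×84/13 = 15759.6923 rpm, dir flips to −; running = −15759.6923
Stage 2 [46T→46T]: ω = 15759.6923×46/46 = 15759.6923 rpm, dir flips to +; running = +15759.6923
Stage 3 [19T→38T]: ω = 15759.6923×19/38 = 7879.8462 rpm, dir flips to −; running = −7879.8462
Stage 4 [38T→42T]: ω = 7879.8462×38/42 = 7129.3846 rpm, dir flips to +; running = +7129.3846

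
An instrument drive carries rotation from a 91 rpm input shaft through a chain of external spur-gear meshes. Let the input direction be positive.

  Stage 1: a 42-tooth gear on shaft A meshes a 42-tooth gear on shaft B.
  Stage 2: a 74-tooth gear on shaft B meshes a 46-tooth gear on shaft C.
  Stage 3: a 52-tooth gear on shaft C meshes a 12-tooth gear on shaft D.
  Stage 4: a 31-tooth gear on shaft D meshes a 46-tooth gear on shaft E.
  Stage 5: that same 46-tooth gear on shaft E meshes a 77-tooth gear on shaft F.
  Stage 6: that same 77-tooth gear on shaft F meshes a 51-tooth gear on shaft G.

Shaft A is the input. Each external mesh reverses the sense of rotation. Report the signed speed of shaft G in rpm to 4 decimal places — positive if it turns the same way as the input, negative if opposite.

+385.5928 rpm (same as input, |ω| = 385.5928 rpm)

Stage 1 [42T→42T]: ω = 91.0000×42/42 = 91.0000 rpm, dir flips to −; running = −91.0000
Stage 2 [74T→46T]: ω = 91.0000×74/46 = 146.3913 rpm, dir flips to +; running = +146.3913
Stage 3 [52T→12T]: ω = 146.3913×52/12 = 634.3623 rpm, dir flips to −; running = −634.3623
Stage 4 [31T→46T]: ω = 634.3623×31/46 = 427.5050 rpm, dir flips to +; running = +427.5050
Stage 5 [46T→77T]: ω = 427.5050×46/77 = 255.3926 rpm, dir flips to −; running = −255.3926
Stage 6 [77T→51T]: ω = 255.3926×77/51 = 385.5928 rpm, dir flips to +; running = +385.5928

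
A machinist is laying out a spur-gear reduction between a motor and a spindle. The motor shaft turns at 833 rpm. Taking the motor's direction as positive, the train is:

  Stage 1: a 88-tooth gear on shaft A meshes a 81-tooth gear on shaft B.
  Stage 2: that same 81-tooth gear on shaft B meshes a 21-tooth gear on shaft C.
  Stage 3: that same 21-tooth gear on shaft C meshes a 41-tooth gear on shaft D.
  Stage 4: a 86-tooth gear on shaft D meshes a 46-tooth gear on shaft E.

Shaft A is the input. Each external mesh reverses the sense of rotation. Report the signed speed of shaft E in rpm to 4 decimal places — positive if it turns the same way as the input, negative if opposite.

+3342.6002 rpm (same as input, |ω| = 3342.6002 rpm)

Stage 1 [88T→81T]: ω = 833.0000×88/81 = 904.9877 rpm, dir flips to −; running = −904.9877
Stage 2 [81T→21T]: ω = 904.9877×81/21 = 3490.6667 rpm, dir flips to +; running = +3490.6667
Stage 3 [21T→41T]: ω = 3490.6667×21/41 = 1787.9024 rpm, dir flips to −; running = −1787.9024
Stage 4 [86T→46T]: ω = 1787.9024×86/46 = 3342.6002 rpm, dir flips to +; running = +3342.6002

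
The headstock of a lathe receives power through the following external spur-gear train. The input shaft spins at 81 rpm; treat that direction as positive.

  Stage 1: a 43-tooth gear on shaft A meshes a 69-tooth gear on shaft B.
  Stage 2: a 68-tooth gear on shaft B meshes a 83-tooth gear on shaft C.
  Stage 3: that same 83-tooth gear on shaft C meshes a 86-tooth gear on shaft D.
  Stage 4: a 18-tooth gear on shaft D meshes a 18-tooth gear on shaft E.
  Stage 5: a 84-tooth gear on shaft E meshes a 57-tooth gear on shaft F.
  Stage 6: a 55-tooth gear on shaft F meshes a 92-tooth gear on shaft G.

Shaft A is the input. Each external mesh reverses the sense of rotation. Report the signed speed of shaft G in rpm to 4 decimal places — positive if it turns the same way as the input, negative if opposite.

+35.1637 rpm (same as input, |ω| = 35.1637 rpm)

Stage 1 [43T→69T]: ω = 81.0000×43/69 = 50.4783 rpm, dir flips to −; running = −50.4783
Stage 2 [68T→83T]: ω = 50.4783×68/83 = 41.3557 rpm, dir flips to +; running = +41.3557
Stage 3 [83T→86T]: ω = 41.3557×83/86 = 39.9130 rpm, dir flips to −; running = −39.9130
Stage 4 [18T→18T]: ω = 39.9130×18/18 = 39.9130 rpm, dir flips to +; running = +39.9130
Stage 5 [84T→57T]: ω = 39.9130×84/57 = 58.8192 rpm, dir flips to −; running = −58.8192
Stage 6 [55T→92T]: ω = 58.8192×55/92 = 35.1637 rpm, dir flips to +; running = +35.1637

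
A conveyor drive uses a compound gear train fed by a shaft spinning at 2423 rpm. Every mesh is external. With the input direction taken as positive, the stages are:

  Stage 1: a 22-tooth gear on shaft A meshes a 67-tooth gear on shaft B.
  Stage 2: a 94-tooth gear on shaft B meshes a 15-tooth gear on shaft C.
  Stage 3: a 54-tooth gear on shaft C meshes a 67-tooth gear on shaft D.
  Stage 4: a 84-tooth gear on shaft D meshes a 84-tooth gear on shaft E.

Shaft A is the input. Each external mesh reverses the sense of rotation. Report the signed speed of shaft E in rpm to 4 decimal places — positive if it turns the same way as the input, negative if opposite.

Stage 1 [22T→67T]: ω = 2423.0000×22/67 = 795.6119 rpm, dir flips to −; running = −795.6119
Stage 2 [94T→15T]: ω = 795.6119×94/15 = 4985.8348 rpm, dir flips to +; running = +4985.8348
Stage 3 [54T→67T]: ω = 4985.8348×54/67 = 4018.4340 rpm, dir flips to −; running = −4018.4340
Stage 4 [84T→84T]: ω = 4018.4340×84/84 = 4018.4340 rpm, dir flips to +; running = +4018.4340

+4018.4340 rpm (same as input, |ω| = 4018.4340 rpm)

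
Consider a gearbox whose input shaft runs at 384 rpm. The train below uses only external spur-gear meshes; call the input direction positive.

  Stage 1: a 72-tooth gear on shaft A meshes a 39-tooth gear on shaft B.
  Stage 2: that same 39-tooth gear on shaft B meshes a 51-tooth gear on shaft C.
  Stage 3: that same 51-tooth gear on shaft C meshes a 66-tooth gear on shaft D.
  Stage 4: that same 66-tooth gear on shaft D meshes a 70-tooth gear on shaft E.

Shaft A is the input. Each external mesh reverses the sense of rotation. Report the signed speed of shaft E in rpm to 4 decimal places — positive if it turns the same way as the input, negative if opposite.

+394.9714 rpm (same as input, |ω| = 394.9714 rpm)

Stage 1 [72T→39T]: ω = 384.0000×72/39 = 708.9231 rpm, dir flips to −; running = −708.9231
Stage 2 [39T→51T]: ω = 708.9231×39/51 = 542.1176 rpm, dir flips to +; running = +542.1176
Stage 3 [51T→66T]: ω = 542.1176×51/66 = 418.9091 rpm, dir flips to −; running = −418.9091
Stage 4 [66T→70T]: ω = 418.9091×66/70 = 394.9714 rpm, dir flips to +; running = +394.9714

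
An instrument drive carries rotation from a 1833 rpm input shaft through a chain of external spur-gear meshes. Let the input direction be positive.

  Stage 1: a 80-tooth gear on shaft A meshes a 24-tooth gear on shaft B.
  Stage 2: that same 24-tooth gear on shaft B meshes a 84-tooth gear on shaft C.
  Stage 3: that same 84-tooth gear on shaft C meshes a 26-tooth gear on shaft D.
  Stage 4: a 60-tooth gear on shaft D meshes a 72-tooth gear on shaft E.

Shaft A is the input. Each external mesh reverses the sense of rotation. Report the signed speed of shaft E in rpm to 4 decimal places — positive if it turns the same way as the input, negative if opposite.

Stage 1 [80T→24T]: ω = 1833.0000×80/24 = 6110.0000 rpm, dir flips to −; running = −6110.0000
Stage 2 [24T→84T]: ω = 6110.0000×24/84 = 1745.7143 rpm, dir flips to +; running = +1745.7143
Stage 3 [84T→26T]: ω = 1745.7143×84/26 = 5640.0000 rpm, dir flips to −; running = −5640.0000
Stage 4 [60T→72T]: ω = 5640.0000×60/72 = 4700.0000 rpm, dir flips to +; running = +4700.0000

+4700.0000 rpm (same as input, |ω| = 4700.0000 rpm)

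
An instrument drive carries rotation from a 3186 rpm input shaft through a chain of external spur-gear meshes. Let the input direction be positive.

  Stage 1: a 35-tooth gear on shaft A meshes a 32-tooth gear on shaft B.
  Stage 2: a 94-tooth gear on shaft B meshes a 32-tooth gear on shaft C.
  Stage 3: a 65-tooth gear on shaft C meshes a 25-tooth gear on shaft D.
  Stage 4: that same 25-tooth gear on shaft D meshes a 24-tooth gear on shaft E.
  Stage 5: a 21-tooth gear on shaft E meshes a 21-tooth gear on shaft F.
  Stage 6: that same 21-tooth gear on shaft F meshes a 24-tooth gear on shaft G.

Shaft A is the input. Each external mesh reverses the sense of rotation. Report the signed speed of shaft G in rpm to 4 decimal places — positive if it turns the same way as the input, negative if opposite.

+24257.8262 rpm (same as input, |ω| = 24257.8262 rpm)

Stage 1 [35T→32T]: ω = 3186.0000×35/32 = 3484.6875 rpm, dir flips to −; running = −3484.6875
Stage 2 [94T→32T]: ω = 3484.6875×94/32 = 10236.2695 rpm, dir flips to +; running = +10236.2695
Stage 3 [65T→25T]: ω = 10236.2695×65/25 = 26614.3008 rpm, dir flips to −; running = −26614.3008
Stage 4 [25T→24T]: ω = 26614.3008×25/24 = 27723.2300 rpm, dir flips to +; running = +27723.2300
Stage 5 [21T→21T]: ω = 27723.2300×21/21 = 27723.2300 rpm, dir flips to −; running = −27723.2300
Stage 6 [21T→24T]: ω = 27723.2300×21/24 = 24257.8262 rpm, dir flips to +; running = +24257.8262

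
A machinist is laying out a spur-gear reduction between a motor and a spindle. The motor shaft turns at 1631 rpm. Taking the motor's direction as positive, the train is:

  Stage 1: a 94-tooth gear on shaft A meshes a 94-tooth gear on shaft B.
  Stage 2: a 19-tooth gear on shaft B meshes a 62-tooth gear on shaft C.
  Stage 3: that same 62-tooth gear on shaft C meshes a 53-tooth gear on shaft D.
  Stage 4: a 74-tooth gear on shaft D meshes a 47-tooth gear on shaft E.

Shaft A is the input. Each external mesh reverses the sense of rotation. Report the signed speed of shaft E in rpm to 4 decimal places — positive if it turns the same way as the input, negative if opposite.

Stage 1 [94T→94T]: ω = 1631.0000×94/94 = 1631.0000 rpm, dir flips to −; running = −1631.0000
Stage 2 [19T→62T]: ω = 1631.0000×19/62 = 499.8226 rpm, dir flips to +; running = +499.8226
Stage 3 [62T→53T]: ω = 499.8226×62/53 = 584.6981 rpm, dir flips to −; running = −584.6981
Stage 4 [74T→47T]: ω = 584.6981×74/47 = 920.5885 rpm, dir flips to +; running = +920.5885

+920.5885 rpm (same as input, |ω| = 920.5885 rpm)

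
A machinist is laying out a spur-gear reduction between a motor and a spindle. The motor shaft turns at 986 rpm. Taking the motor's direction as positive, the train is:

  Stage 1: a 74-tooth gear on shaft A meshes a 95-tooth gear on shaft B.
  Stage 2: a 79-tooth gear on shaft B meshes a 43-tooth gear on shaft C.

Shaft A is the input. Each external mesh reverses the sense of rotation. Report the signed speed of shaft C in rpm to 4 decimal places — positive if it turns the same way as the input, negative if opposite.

+1411.0541 rpm (same as input, |ω| = 1411.0541 rpm)

Stage 1 [74T→95T]: ω = 986.0000×74/95 = 768.0421 rpm, dir flips to −; running = −768.0421
Stage 2 [79T→43T]: ω = 768.0421×79/43 = 1411.0541 rpm, dir flips to +; running = +1411.0541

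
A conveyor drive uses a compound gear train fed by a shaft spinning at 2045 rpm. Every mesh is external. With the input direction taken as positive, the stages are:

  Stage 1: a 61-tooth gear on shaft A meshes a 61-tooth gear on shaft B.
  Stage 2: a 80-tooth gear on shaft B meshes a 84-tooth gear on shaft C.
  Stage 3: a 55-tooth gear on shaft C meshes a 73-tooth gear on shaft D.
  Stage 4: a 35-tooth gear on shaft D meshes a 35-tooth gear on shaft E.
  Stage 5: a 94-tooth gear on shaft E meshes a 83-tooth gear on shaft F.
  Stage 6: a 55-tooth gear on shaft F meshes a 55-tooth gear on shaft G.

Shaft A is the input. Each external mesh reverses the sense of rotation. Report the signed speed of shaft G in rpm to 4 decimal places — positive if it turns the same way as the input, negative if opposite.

Stage 1 [61T→61T]: ω = 2045.0000×61/61 = 2045.0000 rpm, dir flips to −; running = −2045.0000
Stage 2 [80T→84T]: ω = 2045.0000×80/84 = 1947.6190 rpm, dir flips to +; running = +1947.6190
Stage 3 [55T→73T]: ω = 1947.6190×55/73 = 1467.3842 rpm, dir flips to −; running = −1467.3842
Stage 4 [35T→35T]: ω = 1467.3842×35/35 = 1467.3842 rpm, dir flips to +; running = +1467.3842
Stage 5 [94T→83T]: ω = 1467.3842×94/83 = 1661.8568 rpm, dir flips to −; running = −1661.8568
Stage 6 [55T→55T]: ω = 1661.8568×55/55 = 1661.8568 rpm, dir flips to +; running = +1661.8568

+1661.8568 rpm (same as input, |ω| = 1661.8568 rpm)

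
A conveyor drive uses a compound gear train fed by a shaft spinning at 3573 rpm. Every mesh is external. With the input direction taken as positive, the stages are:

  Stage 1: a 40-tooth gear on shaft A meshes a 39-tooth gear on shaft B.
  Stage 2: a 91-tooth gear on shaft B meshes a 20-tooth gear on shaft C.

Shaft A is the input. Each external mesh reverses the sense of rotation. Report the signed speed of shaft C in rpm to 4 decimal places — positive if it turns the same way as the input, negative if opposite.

+16674.0000 rpm (same as input, |ω| = 16674.0000 rpm)

Stage 1 [40T→39T]: ω = 3573.0000×40/39 = 3664.6154 rpm, dir flips to −; running = −3664.6154
Stage 2 [91T→20T]: ω = 3664.6154×91/20 = 16674.0000 rpm, dir flips to +; running = +16674.0000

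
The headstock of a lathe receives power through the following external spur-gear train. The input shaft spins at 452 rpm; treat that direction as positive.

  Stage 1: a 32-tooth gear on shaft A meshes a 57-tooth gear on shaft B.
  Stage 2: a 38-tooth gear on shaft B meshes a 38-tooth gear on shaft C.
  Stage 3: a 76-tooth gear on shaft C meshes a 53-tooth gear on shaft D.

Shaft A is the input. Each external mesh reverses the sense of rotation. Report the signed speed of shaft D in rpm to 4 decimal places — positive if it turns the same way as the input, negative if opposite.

Stage 1 [32T→57T]: ω = 452.0000×32/57 = 253.7544 rpm, dir flips to −; running = −253.7544
Stage 2 [38T→38T]: ω = 253.7544×38/38 = 253.7544 rpm, dir flips to +; running = +253.7544
Stage 3 [76T→53T]: ω = 253.7544×76/53 = 363.8742 rpm, dir flips to −; running = −363.8742

-363.8742 rpm (opposite to input, |ω| = 363.8742 rpm)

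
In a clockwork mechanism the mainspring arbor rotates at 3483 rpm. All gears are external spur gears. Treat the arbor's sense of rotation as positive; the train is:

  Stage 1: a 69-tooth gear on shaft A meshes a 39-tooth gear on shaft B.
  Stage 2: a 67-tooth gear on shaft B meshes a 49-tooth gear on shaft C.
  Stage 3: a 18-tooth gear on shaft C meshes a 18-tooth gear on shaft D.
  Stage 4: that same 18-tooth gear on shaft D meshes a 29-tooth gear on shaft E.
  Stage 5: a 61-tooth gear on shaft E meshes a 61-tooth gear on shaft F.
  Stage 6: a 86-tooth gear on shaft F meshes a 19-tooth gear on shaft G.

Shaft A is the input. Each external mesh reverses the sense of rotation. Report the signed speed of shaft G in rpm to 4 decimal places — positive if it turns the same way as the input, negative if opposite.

Stage 1 [69T→39T]: ω = 3483.0000×69/39 = 6162.2308 rpm, dir flips to −; running = −6162.2308
Stage 2 [67T→49T]: ω = 6162.2308×67/49 = 8425.9074 rpm, dir flips to +; running = +8425.9074
Stage 3 [18T→18T]: ω = 8425.9074×18/18 = 8425.9074 rpm, dir flips to −; running = −8425.9074
Stage 4 [18T→29T]: ω = 8425.9074×18/29 = 5229.8735 rpm, dir flips to +; running = +5229.8735
Stage 5 [61T→61T]: ω = 5229.8735×61/61 = 5229.8735 rpm, dir flips to −; running = −5229.8735
Stage 6 [86T→19T]: ω = 5229.8735×86/19 = 23672.0592 rpm, dir flips to +; running = +23672.0592

+23672.0592 rpm (same as input, |ω| = 23672.0592 rpm)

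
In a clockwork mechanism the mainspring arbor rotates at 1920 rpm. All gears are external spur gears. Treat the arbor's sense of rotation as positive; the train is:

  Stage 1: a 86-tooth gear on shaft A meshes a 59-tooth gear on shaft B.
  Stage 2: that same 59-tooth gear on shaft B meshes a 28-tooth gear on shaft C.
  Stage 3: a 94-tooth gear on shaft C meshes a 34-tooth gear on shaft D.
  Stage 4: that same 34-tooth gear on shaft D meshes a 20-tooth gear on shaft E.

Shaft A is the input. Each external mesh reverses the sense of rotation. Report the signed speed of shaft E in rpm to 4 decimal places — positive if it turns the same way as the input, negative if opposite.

Stage 1 [86T→59T]: ω = 1920.0000×86/59 = 2798.6441 rpm, dir flips to −; running = −2798.6441
Stage 2 [59T→28T]: ω = 2798.6441×59/28 = 5897.1429 rpm, dir flips to +; running = +5897.1429
Stage 3 [94T→34T]: ω = 5897.1429×94/34 = 16303.8655 rpm, dir flips to −; running = −16303.8655
Stage 4 [34T→20T]: ω = 16303.8655×34/20 = 27716.5714 rpm, dir flips to +; running = +27716.5714

+27716.5714 rpm (same as input, |ω| = 27716.5714 rpm)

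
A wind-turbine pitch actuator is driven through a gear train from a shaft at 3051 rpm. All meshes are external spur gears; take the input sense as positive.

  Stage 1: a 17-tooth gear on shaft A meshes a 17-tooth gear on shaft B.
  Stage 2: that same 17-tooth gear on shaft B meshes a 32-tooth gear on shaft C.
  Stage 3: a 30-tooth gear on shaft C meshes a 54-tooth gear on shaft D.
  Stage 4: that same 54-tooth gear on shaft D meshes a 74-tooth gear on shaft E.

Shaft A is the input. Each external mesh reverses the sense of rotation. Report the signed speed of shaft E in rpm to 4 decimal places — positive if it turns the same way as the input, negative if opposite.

Stage 1 [17T→17T]: ω = 3051.0000×17/17 = 3051.0000 rpm, dir flips to −; running = −3051.0000
Stage 2 [17T→32T]: ω = 3051.0000×17/32 = 1620.8438 rpm, dir flips to +; running = +1620.8438
Stage 3 [30T→54T]: ω = 1620.8438×30/54 = 900.4688 rpm, dir flips to −; running = −900.4688
Stage 4 [54T→74T]: ω = 900.4688×54/74 = 657.0988 rpm, dir flips to +; running = +657.0988

+657.0988 rpm (same as input, |ω| = 657.0988 rpm)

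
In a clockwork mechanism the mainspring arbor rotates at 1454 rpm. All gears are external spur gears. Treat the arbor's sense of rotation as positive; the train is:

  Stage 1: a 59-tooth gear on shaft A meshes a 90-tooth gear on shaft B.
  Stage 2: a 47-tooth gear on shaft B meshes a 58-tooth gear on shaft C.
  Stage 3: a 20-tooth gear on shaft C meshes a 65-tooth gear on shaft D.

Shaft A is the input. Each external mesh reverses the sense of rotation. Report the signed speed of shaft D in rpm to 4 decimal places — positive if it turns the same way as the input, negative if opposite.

Stage 1 [59T→90T]: ω = 1454.0000×59/90 = 953.1778 rpm, dir flips to −; running = −953.1778
Stage 2 [47T→58T]: ω = 953.1778×47/58 = 772.4027 rpm, dir flips to +; running = +772.4027
Stage 3 [20T→65T]: ω = 772.4027×20/65 = 237.6624 rpm, dir flips to −; running = −237.6624

-237.6624 rpm (opposite to input, |ω| = 237.6624 rpm)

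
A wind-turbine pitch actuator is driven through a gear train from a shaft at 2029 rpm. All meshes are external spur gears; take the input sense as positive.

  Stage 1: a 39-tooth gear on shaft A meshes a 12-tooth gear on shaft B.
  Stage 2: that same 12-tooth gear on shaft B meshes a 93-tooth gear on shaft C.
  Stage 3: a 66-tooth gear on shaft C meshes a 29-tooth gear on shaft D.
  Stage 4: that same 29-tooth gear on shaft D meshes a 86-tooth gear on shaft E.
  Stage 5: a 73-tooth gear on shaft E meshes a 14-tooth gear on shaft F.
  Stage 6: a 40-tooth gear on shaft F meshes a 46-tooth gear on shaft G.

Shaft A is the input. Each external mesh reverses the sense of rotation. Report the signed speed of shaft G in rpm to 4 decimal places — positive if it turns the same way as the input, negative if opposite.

+2960.7802 rpm (same as input, |ω| = 2960.7802 rpm)

Stage 1 [39T→12T]: ω = 2029.0000×39/12 = 6594.2500 rpm, dir flips to −; running = −6594.2500
Stage 2 [12T→93T]: ω = 6594.2500×12/93 = 850.8710 rpm, dir flips to +; running = +850.8710
Stage 3 [66T→29T]: ω = 850.8710×66/29 = 1936.4650 rpm, dir flips to −; running = −1936.4650
Stage 4 [29T→86T]: ω = 1936.4650×29/86 = 652.9940 rpm, dir flips to +; running = +652.9940
Stage 5 [73T→14T]: ω = 652.9940×73/14 = 3404.8973 rpm, dir flips to −; running = −3404.8973
Stage 6 [40T→46T]: ω = 3404.8973×40/46 = 2960.7802 rpm, dir flips to +; running = +2960.7802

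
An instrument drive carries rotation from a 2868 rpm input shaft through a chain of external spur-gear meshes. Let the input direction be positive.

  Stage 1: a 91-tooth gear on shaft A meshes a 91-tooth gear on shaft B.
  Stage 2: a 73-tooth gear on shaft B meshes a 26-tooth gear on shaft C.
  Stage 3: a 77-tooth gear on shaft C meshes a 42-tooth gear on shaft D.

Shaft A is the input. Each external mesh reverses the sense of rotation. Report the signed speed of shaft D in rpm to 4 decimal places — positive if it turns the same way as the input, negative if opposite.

-14762.8462 rpm (opposite to input, |ω| = 14762.8462 rpm)

Stage 1 [91T→91T]: ω = 2868.0000×91/91 = 2868.0000 rpm, dir flips to −; running = −2868.0000
Stage 2 [73T→26T]: ω = 2868.0000×73/26 = 8052.4615 rpm, dir flips to +; running = +8052.4615
Stage 3 [77T→42T]: ω = 8052.4615×77/42 = 14762.8462 rpm, dir flips to −; running = −14762.8462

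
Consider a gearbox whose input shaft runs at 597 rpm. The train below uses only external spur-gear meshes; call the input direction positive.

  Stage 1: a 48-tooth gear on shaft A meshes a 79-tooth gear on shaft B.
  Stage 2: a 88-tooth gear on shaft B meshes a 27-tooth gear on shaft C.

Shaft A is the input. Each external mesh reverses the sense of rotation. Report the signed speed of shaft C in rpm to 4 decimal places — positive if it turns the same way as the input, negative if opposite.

Stage 1 [48T→79T]: ω = 597.0000×48/79 = 362.7342 rpm, dir flips to −; running = −362.7342
Stage 2 [88T→27T]: ω = 362.7342×88/27 = 1182.2447 rpm, dir flips to +; running = +1182.2447

+1182.2447 rpm (same as input, |ω| = 1182.2447 rpm)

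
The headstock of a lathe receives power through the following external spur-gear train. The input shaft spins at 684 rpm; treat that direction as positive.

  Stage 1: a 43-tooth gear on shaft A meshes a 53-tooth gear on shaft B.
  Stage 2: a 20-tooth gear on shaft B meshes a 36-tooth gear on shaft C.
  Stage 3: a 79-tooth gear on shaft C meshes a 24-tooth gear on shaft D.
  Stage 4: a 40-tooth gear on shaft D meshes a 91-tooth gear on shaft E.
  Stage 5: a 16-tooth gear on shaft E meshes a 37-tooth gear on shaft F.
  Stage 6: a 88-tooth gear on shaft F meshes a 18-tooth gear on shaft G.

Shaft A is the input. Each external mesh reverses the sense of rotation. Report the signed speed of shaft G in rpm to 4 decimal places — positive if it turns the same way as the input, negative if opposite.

+943.0594 rpm (same as input, |ω| = 943.0594 rpm)

Stage 1 [43T→53T]: ω = 684.0000×43/53 = 554.9434 rpm, dir flips to −; running = −554.9434
Stage 2 [20T→36T]: ω = 554.9434×20/36 = 308.3019 rpm, dir flips to +; running = +308.3019
Stage 3 [79T→24T]: ω = 308.3019×79/24 = 1014.8270 rpm, dir flips to −; running = −1014.8270
Stage 4 [40T→91T]: ω = 1014.8270×40/91 = 446.0778 rpm, dir flips to +; running = +446.0778
Stage 5 [16T→37T]: ω = 446.0778×16/37 = 192.8985 rpm, dir flips to −; running = −192.8985
Stage 6 [88T→18T]: ω = 192.8985×88/18 = 943.0594 rpm, dir flips to +; running = +943.0594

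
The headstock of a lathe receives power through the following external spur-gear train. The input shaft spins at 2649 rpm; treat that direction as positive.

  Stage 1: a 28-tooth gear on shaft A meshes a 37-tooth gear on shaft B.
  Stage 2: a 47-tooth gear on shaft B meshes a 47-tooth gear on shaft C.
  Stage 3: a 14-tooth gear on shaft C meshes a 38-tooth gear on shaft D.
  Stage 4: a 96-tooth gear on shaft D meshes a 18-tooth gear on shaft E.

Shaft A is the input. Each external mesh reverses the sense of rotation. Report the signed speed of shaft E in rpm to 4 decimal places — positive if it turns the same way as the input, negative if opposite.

Stage 1 [28T→37T]: ω = 2649.0000×28/37 = 2004.6486 rpm, dir flips to −; running = −2004.6486
Stage 2 [47T→47T]: ω = 2004.6486×47/47 = 2004.6486 rpm, dir flips to +; running = +2004.6486
Stage 3 [14T→38T]: ω = 2004.6486×14/38 = 738.5548 rpm, dir flips to −; running = −738.5548
Stage 4 [96T→18T]: ω = 738.5548×96/18 = 3938.9587 rpm, dir flips to +; running = +3938.9587

+3938.9587 rpm (same as input, |ω| = 3938.9587 rpm)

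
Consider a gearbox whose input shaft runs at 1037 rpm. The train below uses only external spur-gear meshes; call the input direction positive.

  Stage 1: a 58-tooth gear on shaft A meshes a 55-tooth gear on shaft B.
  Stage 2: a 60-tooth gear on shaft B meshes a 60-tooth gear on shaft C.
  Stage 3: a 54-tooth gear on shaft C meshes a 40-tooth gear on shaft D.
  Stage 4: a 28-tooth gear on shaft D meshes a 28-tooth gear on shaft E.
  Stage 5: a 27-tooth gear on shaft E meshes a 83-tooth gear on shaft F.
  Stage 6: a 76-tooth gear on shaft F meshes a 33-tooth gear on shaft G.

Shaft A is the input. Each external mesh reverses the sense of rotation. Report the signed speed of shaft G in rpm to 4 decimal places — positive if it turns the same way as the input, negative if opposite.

Stage 1 [58T→55T]: ω = 1037.0000×58/55 = 1093.5636 rpm, dir flips to −; running = −1093.5636
Stage 2 [60T→60T]: ω = 1093.5636×60/60 = 1093.5636 rpm, dir flips to +; running = +1093.5636
Stage 3 [54T→40T]: ω = 1093.5636×54/40 = 1476.3109 rpm, dir flips to −; running = −1476.3109
Stage 4 [28T→28T]: ω = 1476.3109×28/28 = 1476.3109 rpm, dir flips to +; running = +1476.3109
Stage 5 [27T→83T]: ω = 1476.3109×27/83 = 480.2457 rpm, dir flips to −; running = −480.2457
Stage 6 [76T→33T]: ω = 480.2457×76/33 = 1106.0204 rpm, dir flips to +; running = +1106.0204

+1106.0204 rpm (same as input, |ω| = 1106.0204 rpm)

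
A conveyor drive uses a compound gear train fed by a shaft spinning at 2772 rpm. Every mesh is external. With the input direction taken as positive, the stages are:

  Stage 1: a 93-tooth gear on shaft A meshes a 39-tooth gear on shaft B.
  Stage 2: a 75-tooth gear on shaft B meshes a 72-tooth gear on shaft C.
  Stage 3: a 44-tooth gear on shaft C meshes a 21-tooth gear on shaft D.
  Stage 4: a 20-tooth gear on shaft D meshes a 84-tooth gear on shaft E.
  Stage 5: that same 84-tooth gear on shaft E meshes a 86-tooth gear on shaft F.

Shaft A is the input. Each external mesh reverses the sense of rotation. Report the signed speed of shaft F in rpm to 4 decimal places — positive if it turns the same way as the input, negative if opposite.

-3355.0984 rpm (opposite to input, |ω| = 3355.0984 rpm)

Stage 1 [93T→39T]: ω = 2772.0000×93/39 = 6610.1538 rpm, dir flips to −; running = −6610.1538
Stage 2 [75T→72T]: ω = 6610.1538×75/72 = 6885.5769 rpm, dir flips to +; running = +6885.5769
Stage 3 [44T→21T]: ω = 6885.5769×44/21 = 14426.9231 rpm, dir flips to −; running = −14426.9231
Stage 4 [20T→84T]: ω = 14426.9231×20/84 = 3434.9817 rpm, dir flips to +; running = +3434.9817
Stage 5 [84T→86T]: ω = 3434.9817×84/86 = 3355.0984 rpm, dir flips to −; running = −3355.0984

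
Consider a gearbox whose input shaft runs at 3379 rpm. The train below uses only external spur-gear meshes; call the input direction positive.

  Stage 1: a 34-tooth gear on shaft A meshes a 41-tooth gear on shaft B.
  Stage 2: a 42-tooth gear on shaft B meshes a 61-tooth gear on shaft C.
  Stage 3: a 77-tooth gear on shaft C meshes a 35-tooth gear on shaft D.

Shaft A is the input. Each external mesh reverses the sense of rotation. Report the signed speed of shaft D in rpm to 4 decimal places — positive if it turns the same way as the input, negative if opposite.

Stage 1 [34T→41T]: ω = 3379.0000×34/41 = 2802.0976 rpm, dir flips to −; running = −2802.0976
Stage 2 [42T→61T]: ω = 2802.0976×42/61 = 1929.3131 rpm, dir flips to +; running = +1929.3131
Stage 3 [77T→35T]: ω = 1929.3131×77/35 = 4244.4888 rpm, dir flips to −; running = −4244.4888

-4244.4888 rpm (opposite to input, |ω| = 4244.4888 rpm)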